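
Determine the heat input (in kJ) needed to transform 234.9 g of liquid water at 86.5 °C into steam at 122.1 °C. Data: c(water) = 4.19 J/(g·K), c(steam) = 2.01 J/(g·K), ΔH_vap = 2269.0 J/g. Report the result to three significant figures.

q1 (heat water 86.5→100.0 °C): 234.9 × 4.19 × 13.5 = 13287 J
q2 (vaporize at 100 °C): 234.9 × 2269.0 = 532988 J
q3 (heat steam 100.0→122.1 °C): 234.9 × 2.01 × 22.1 = 10434 J
Total: 13287 + 532988 + 10434 = 556709 J = 557 kJ

q = 557 kJ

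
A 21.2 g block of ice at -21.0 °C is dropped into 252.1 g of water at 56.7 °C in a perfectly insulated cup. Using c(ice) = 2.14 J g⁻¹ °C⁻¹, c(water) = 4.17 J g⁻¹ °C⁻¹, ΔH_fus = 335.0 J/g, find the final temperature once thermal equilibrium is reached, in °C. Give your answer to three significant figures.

Heat to bring ice to 0 °C and melt it: q₁ = 21.2×2.14×21.0 + 21.2×335.0 = 8054.7 J
Heat the water can supply cooling to 0 °C: 252.1×4.17×56.7 = 59606.3 J > q₁, so all ice melts.
Energy balance: 252.1×4.17×(56.7 − T) = 8054.7 + 21.2×4.17×(T − 0)
1051.257(56.7 − T) = 8054.7 + 88.404 T
59606.3 − 8054.7 = 1139.661 T
T = 51551.6 / 1139.661 = 45.23 °C

T_f = 45.2 °C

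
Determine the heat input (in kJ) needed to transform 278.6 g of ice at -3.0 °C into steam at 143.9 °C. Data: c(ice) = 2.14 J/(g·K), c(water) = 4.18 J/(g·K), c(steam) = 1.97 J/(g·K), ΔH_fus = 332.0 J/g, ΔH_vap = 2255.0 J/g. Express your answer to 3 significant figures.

q1 (heat ice -3.0→0.0 °C): 278.6 × 2.14 × 3.0 = 1789 J
q2 (melt at 0 °C): 278.6 × 332.0 = 92495 J
q3 (heat water 0.0→100.0 °C): 278.6 × 4.18 × 100.0 = 116455 J
q4 (vaporize at 100 °C): 278.6 × 2255.0 = 628243 J
q5 (heat steam 100.0→143.9 °C): 278.6 × 1.97 × 43.9 = 24094 J
Total: 1789 + 92495 + 116455 + 628243 + 24094 = 863076 J = 863 kJ

q = 863 kJ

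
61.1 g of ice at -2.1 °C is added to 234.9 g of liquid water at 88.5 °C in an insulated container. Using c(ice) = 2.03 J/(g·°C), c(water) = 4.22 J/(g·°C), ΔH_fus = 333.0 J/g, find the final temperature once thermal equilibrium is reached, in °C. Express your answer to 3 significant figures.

T_f = 53.7 °C

Heat to bring ice to 0 °C and melt it: q₁ = 61.1×2.03×2.1 + 61.1×333.0 = 20607 J
Heat the water can supply cooling to 0 °C: 234.9×4.22×88.5 = 87728.1 J > q₁, so all ice melts.
Energy balance: 234.9×4.22×(88.5 − T) = 20607 + 61.1×4.22×(T − 0)
991.278(88.5 − T) = 20607 + 257.842 T
87728.1 − 20607 = 1249.120 T
T = 67121.1 / 1249.120 = 53.73 °C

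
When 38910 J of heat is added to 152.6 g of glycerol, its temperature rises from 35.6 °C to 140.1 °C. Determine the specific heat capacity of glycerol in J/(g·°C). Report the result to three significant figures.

c = 2.44 J/(g·°C)

c = q / (m ΔT) = 38910 / (152.6 × 104.5)
c = 38910 / 15946.7 = 2.44 J/(g·°C)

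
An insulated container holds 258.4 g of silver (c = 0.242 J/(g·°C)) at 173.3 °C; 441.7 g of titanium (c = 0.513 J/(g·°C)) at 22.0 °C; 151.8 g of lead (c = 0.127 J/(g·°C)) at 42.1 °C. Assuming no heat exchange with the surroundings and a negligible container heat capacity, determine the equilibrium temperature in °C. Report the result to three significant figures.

T_f = 53.9 °C

Σ mᵢcᵢ(T − Tᵢ) = 0  ⇒  T = Σ mᵢcᵢTᵢ / Σ mᵢcᵢ
Σ mᵢcᵢ = 258.4×0.242 + 441.7×0.513 + 151.8×0.127 = 308.4035
Σ mᵢcᵢTᵢ = 62.5328×173.3 + 226.5921×22.0 + 19.2786×42.1 = 16634
T = 16634 / 308.4035 = 53.94 °C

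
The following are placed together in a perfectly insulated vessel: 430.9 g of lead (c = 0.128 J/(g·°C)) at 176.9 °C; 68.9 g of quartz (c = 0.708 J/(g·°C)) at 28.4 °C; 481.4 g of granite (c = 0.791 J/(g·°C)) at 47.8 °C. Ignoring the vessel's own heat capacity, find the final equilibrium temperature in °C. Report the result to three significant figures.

T_f = 60.5 °C

Σ mᵢcᵢ(T − Tᵢ) = 0  ⇒  T = Σ mᵢcᵢTᵢ / Σ mᵢcᵢ
Σ mᵢcᵢ = 430.9×0.128 + 68.9×0.708 + 481.4×0.791 = 484.7238
Σ mᵢcᵢTᵢ = 55.1552×176.9 + 48.7812×28.4 + 380.7874×47.8 = 29344
T = 29344 / 484.7238 = 60.54 °C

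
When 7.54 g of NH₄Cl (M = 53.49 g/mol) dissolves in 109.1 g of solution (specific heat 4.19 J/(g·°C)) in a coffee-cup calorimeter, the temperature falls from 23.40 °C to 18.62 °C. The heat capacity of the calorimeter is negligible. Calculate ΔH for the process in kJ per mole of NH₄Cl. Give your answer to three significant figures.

ΔH = 15.5 kJ/mol

|ΔT| = |18.62 − 23.40| = 4.78 °C
|q_surr| = (109.1 × 4.19) × 4.78 = 457.129 × 4.78 = 2185 J
n(NH₄Cl) = 7.54 / 53.49 = 0.1410 mol
Temperature fell, so q_rxn = +|q_surr| = 2.185 kJ
ΔH = q_rxn / n = 15.50 kJ/mol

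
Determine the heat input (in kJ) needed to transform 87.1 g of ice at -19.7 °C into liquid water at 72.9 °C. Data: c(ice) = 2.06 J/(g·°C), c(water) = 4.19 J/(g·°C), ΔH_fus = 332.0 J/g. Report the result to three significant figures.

q1 (heat ice -19.7→0.0 °C): 87.1 × 2.06 × 19.7 = 3535 J
q2 (melt at 0 °C): 87.1 × 332.0 = 28917 J
q3 (heat water 0.0→72.9 °C): 87.1 × 4.19 × 72.9 = 26605 J
Total: 3535 + 28917 + 26605 = 59057 J = 59.1 kJ

q = 59.1 kJ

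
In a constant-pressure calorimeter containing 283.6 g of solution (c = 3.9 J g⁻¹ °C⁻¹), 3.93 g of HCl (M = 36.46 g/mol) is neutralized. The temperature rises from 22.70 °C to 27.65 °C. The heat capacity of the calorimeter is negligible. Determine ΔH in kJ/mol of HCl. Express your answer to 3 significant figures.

ΔH = -50.8 kJ/mol

|ΔT| = |27.65 − 22.70| = 4.95 °C
|q_surr| = (283.6 × 3.9) × 4.95 = 1106.04 × 4.95 = 5475 J
n(HCl) = 3.93 / 36.46 = 0.1078 mol
Temperature rose, so q_rxn = −|q_surr| = -5.475 kJ
ΔH = q_rxn / n = -50.79 kJ/mol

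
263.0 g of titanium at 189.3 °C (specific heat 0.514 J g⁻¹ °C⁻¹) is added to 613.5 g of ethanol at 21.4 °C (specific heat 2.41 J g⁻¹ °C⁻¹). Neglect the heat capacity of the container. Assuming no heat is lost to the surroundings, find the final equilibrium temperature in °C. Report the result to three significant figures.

Heat lost by titanium = heat gained by ethanol.
(263.0)(0.514)(189.3 − T) = (613.5)(2.41)(T − 21.4)
135.182 (189.3 − T) = 1478.535 (T − 21.4)
25590 − 135.182 T = 1478.535 T − 31641
57231 = 1613.717 T
T = 35.47 °C

T_f = 35.5 °C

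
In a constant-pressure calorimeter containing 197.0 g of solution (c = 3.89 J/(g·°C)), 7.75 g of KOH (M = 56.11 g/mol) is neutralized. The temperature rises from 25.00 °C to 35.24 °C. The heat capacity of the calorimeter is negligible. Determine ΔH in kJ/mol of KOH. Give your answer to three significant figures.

|ΔT| = |35.24 − 25.00| = 10.24 °C
|q_surr| = (197.0 × 3.89) × 10.24 = 766.33 × 10.24 = 7847 J
n(KOH) = 7.75 / 56.11 = 0.1381 mol
Temperature rose, so q_rxn = −|q_surr| = -7.847 kJ
ΔH = q_rxn / n = -56.82 kJ/mol

ΔH = -56.8 kJ/mol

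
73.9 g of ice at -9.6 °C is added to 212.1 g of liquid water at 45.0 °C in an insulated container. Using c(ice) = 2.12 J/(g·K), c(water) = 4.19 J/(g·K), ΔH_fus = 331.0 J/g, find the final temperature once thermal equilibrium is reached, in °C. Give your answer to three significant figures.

Heat to bring ice to 0 °C and melt it: q₁ = 73.9×2.12×9.6 + 73.9×331.0 = 25965 J
Heat the water can supply cooling to 0 °C: 212.1×4.19×45.0 = 39991.5 J > q₁, so all ice melts.
Energy balance: 212.1×4.19×(45.0 − T) = 25965 + 73.9×4.19×(T − 0)
888.699(45.0 − T) = 25965 + 309.641 T
39991.5 − 25965 = 1198.340 T
T = 14026.5 / 1198.340 = 11.70 °C

T_f = 11.7 °C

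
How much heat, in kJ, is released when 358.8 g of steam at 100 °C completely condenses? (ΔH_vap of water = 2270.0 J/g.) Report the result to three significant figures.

q = m × ΔH_vap = 358.8 × 2270.0 = 814480 J = 814 kJ

q = 814 kJ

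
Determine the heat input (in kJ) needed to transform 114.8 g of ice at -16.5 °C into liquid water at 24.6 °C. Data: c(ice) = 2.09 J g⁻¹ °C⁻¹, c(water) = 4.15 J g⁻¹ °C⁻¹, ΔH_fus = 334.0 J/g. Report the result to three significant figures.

q1 (heat ice -16.5→0.0 °C): 114.8 × 2.09 × 16.5 = 3959 J
q2 (melt at 0 °C): 114.8 × 334.0 = 38343 J
q3 (heat water 0.0→24.6 °C): 114.8 × 4.15 × 24.6 = 11720 J
Total: 3959 + 38343 + 11720 = 54022 J = 54.0 kJ

q = 54.0 kJ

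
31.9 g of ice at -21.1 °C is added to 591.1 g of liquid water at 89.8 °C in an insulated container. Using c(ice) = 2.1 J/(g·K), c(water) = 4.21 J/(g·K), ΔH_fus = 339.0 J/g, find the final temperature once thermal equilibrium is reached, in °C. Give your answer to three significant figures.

T_f = 80.5 °C

Heat to bring ice to 0 °C and melt it: q₁ = 31.9×2.1×21.1 + 31.9×339.0 = 12228 J
Heat the water can supply cooling to 0 °C: 591.1×4.21×89.8 = 223470 J > q₁, so all ice melts.
Energy balance: 591.1×4.21×(89.8 − T) = 12228 + 31.9×4.21×(T − 0)
2488.531(89.8 − T) = 12228 + 134.299 T
223470 − 12228 = 2622.830 T
T = 211242 / 2622.830 = 80.54 °C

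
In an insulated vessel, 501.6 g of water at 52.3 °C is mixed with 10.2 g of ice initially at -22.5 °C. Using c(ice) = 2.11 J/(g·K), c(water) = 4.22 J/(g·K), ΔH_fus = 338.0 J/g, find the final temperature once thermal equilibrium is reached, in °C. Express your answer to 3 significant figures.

Heat to bring ice to 0 °C and melt it: q₁ = 10.2×2.11×22.5 + 10.2×338.0 = 3931.8 J
Heat the water can supply cooling to 0 °C: 501.6×4.22×52.3 = 110706 J > q₁, so all ice melts.
Energy balance: 501.6×4.22×(52.3 − T) = 3931.8 + 10.2×4.22×(T − 0)
2116.752(52.3 − T) = 3931.8 + 43.044 T
110706 − 3931.8 = 2159.796 T
T = 106774.2 / 2159.796 = 49.44 °C

T_f = 49.4 °C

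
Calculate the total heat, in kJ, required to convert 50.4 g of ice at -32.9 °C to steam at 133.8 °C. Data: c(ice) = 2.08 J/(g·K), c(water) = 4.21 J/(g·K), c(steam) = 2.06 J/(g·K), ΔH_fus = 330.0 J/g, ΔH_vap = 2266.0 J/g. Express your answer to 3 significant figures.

q1 (heat ice -32.9→0.0 °C): 50.4 × 2.08 × 32.9 = 3449 J
q2 (melt at 0 °C): 50.4 × 330.0 = 16632 J
q3 (heat water 0.0→100.0 °C): 50.4 × 4.21 × 100.0 = 21218 J
q4 (vaporize at 100 °C): 50.4 × 2266.0 = 114206 J
q5 (heat steam 100.0→133.8 °C): 50.4 × 2.06 × 33.8 = 3509 J
Total: 3449 + 16632 + 21218 + 114206 + 3509 = 159014 J = 159 kJ

q = 159 kJ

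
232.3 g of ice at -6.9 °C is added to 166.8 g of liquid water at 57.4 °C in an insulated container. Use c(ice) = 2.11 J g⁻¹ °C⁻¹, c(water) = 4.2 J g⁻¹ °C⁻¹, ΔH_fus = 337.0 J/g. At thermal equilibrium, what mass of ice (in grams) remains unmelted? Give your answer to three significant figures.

m_ice remaining = 123 g

Heat to warm all ice to 0 °C: 232.3×2.11×6.9 = 3382.1 J
Heat released by water cooling to 0 °C: 166.8×4.2×57.4 = 40212 J
40212 J < 3382.1 + 232.3×337.0 = 81667.2 J, so not all ice melts; final T = 0 °C.
Heat left for melting: 40212 − 3382.1 = 36829.9 J
Mass melted = 36829.9 / 337.0 = 109.3 g
Ice remaining = 232.3 − 109.3 = 123.0 g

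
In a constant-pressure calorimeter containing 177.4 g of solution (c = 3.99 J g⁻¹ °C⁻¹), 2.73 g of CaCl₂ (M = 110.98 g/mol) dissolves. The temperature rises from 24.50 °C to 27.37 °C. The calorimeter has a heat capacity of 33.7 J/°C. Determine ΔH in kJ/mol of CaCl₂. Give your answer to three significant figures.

ΔH = -86.5 kJ/mol

|ΔT| = |27.37 − 24.50| = 2.87 °C
|q_surr| = (177.4 × 3.99 + 33.7) × 2.87 = 741.526 × 2.87 = 2128 J
n(CaCl₂) = 2.73 / 110.98 = 0.02460 mol
Temperature rose, so q_rxn = −|q_surr| = -2.128 kJ
ΔH = q_rxn / n = -86.50 kJ/mol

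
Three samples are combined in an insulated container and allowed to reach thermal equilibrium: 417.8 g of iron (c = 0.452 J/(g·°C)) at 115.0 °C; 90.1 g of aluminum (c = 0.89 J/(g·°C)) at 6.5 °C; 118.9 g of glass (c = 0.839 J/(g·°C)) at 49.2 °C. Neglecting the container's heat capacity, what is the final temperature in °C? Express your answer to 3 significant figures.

T_f = 73.6 °C

Σ mᵢcᵢ(T − Tᵢ) = 0  ⇒  T = Σ mᵢcᵢTᵢ / Σ mᵢcᵢ
Σ mᵢcᵢ = 417.8×0.452 + 90.1×0.89 + 118.9×0.839 = 368.7917
Σ mᵢcᵢTᵢ = 188.8456×115.0 + 80.189×6.5 + 99.7571×49.2 = 27147
T = 27147 / 368.7917 = 73.61 °C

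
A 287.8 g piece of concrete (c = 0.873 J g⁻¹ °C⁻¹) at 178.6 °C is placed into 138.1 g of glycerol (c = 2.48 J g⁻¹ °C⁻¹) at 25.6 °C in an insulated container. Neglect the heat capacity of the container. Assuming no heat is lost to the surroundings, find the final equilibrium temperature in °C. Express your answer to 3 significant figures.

Heat lost by concrete = heat gained by glycerol.
(287.8)(0.873)(178.6 − T) = (138.1)(2.48)(T − 25.6)
251.2494 (178.6 − T) = 342.488 (T − 25.6)
44873 − 251.2494 T = 342.488 T − 8767.7
53640.7 = 593.7374 T
T = 90.34 °C

T_f = 90.3 °C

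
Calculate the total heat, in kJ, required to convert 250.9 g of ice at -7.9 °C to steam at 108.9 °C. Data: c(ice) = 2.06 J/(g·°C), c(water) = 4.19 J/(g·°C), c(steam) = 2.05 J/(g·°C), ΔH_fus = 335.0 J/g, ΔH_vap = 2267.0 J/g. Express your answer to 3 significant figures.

q = 767 kJ

q1 (heat ice -7.9→0.0 °C): 250.9 × 2.06 × 7.9 = 4083 J
q2 (melt at 0 °C): 250.9 × 335.0 = 84052 J
q3 (heat water 0.0→100.0 °C): 250.9 × 4.19 × 100.0 = 105127 J
q4 (vaporize at 100 °C): 250.9 × 2267.0 = 568790 J
q5 (heat steam 100.0→108.9 °C): 250.9 × 2.05 × 8.9 = 4578 J
Total: 4083 + 84052 + 105127 + 568790 + 4578 = 766630 J = 767 kJ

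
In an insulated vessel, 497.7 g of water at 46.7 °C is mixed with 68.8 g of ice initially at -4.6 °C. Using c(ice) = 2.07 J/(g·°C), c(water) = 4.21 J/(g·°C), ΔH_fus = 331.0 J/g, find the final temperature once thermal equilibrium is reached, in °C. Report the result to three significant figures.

T_f = 31.2 °C

Heat to bring ice to 0 °C and melt it: q₁ = 68.8×2.07×4.6 + 68.8×331.0 = 23428 J
Heat the water can supply cooling to 0 °C: 497.7×4.21×46.7 = 97851.3 J > q₁, so all ice melts.
Energy balance: 497.7×4.21×(46.7 − T) = 23428 + 68.8×4.21×(T − 0)
2095.317(46.7 − T) = 23428 + 289.648 T
97851.3 − 23428 = 2384.965 T
T = 74423.3 / 2384.965 = 31.21 °C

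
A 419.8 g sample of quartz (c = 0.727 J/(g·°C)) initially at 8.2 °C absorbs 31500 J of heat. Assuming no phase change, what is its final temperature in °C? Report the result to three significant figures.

ΔT = q / (m c) = 31500 / (419.8 × 0.727) = 103.2 °C
T_f = 8.2 + 103.2 = 111.4 °C

T_f = 111 °C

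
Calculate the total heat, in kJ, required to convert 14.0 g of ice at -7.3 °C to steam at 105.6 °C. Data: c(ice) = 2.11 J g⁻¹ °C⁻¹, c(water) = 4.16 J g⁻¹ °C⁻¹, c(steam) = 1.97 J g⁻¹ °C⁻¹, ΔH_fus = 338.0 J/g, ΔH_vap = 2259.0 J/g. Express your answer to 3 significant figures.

q = 42.6 kJ

q1 (heat ice -7.3→0.0 °C): 14.0 × 2.11 × 7.3 = 216 J
q2 (melt at 0 °C): 14.0 × 338.0 = 4732 J
q3 (heat water 0.0→100.0 °C): 14.0 × 4.16 × 100.0 = 5824 J
q4 (vaporize at 100 °C): 14.0 × 2259.0 = 31626 J
q5 (heat steam 100.0→105.6 °C): 14.0 × 1.97 × 5.6 = 154 J
Total: 216 + 4732 + 5824 + 31626 + 154 = 42552 J = 42.6 kJ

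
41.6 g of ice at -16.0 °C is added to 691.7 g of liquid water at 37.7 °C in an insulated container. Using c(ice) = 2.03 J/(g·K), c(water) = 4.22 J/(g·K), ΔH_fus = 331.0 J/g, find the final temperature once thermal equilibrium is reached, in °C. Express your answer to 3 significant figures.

T_f = 30.7 °C

Heat to bring ice to 0 °C and melt it: q₁ = 41.6×2.03×16.0 + 41.6×331.0 = 15121 J
Heat the water can supply cooling to 0 °C: 691.7×4.22×37.7 = 110045 J > q₁, so all ice melts.
Energy balance: 691.7×4.22×(37.7 − T) = 15121 + 41.6×4.22×(T − 0)
2918.974(37.7 − T) = 15121 + 175.552 T
110045 − 15121 = 3094.526 T
T = 94924 / 3094.526 = 30.67 °C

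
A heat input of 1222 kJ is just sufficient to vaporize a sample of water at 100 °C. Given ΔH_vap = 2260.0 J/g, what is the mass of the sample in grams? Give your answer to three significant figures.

m = 541 g

m = q / ΔH_vap = 1222000 J / 2260.0 J/g = 541 g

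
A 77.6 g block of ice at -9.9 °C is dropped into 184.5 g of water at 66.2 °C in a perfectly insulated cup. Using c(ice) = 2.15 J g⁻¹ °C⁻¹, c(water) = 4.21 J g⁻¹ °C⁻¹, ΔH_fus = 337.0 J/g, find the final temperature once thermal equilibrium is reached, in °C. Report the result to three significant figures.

T_f = 21.4 °C

Heat to bring ice to 0 °C and melt it: q₁ = 77.6×2.15×9.9 + 77.6×337.0 = 27803 J
Heat the water can supply cooling to 0 °C: 184.5×4.21×66.2 = 51420.5 J > q₁, so all ice melts.
Energy balance: 184.5×4.21×(66.2 − T) = 27803 + 77.6×4.21×(T − 0)
776.745(66.2 − T) = 27803 + 326.696 T
51420.5 − 27803 = 1103.441 T
T = 23617.5 / 1103.441 = 21.40 °C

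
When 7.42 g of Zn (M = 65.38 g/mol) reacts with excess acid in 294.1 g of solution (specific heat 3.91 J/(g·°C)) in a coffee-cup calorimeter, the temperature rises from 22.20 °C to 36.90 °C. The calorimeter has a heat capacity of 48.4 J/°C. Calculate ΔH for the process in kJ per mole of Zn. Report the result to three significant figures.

ΔH = -155 kJ/mol

|ΔT| = |36.90 − 22.20| = 14.70 °C
|q_surr| = (294.1 × 3.91 + 48.4) × 14.70 = 1198.331 × 14.70 = 17620 J
n(Zn) = 7.42 / 65.38 = 0.1135 mol
Temperature rose, so q_rxn = −|q_surr| = -17.62 kJ
ΔH = q_rxn / n = -155.2 kJ/mol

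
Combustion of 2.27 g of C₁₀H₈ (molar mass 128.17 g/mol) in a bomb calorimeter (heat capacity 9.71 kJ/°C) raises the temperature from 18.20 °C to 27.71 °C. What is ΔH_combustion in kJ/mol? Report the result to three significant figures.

ΔH = -5210 kJ/mol

ΔT = 27.71 − 18.20 = 9.51 °C
q_cal = C_cal × ΔT = 9.71 × 9.51 = 92.3421 kJ
n = 2.27 / 128.17 = 0.01771 mol
q_rxn = −q_cal = -92.3421 kJ
ΔH = -92.3421 / 0.01771 = -5214 kJ/mol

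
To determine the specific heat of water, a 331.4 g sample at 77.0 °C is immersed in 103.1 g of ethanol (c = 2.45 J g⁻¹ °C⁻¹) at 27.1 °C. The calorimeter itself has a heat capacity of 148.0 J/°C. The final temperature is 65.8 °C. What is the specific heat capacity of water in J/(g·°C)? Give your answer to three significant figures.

q_gained = (103.1 × 2.45 + 148.0) × (65.8 − 27.1) = 15500 J
q_lost = 331.4 × c × (77.0 − 65.8) = 3711.68 c
Set equal: c = 15500 / 3711.68 = 4.18 J/(g·°C)

c = 4.18 J/(g·°C)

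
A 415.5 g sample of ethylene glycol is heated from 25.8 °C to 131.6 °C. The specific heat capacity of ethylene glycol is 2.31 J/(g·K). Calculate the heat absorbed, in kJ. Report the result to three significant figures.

q = m c ΔT = 415.5 × 2.31 × (131.6 − 25.8)
q = 415.5 × 2.31 × 105.8 = 101500 J = 102 kJ

q = 102 kJ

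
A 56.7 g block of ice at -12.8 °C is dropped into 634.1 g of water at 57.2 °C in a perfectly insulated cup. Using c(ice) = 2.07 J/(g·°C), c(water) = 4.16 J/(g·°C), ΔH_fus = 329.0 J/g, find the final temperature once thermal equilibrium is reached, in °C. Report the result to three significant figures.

Heat to bring ice to 0 °C and melt it: q₁ = 56.7×2.07×12.8 + 56.7×329.0 = 20157 J
Heat the water can supply cooling to 0 °C: 634.1×4.16×57.2 = 150885 J > q₁, so all ice melts.
Energy balance: 634.1×4.16×(57.2 − T) = 20157 + 56.7×4.16×(T − 0)
2637.856(57.2 − T) = 20157 + 235.872 T
150885 − 20157 = 2873.728 T
T = 130728 / 2873.728 = 45.49 °C

T_f = 45.5 °C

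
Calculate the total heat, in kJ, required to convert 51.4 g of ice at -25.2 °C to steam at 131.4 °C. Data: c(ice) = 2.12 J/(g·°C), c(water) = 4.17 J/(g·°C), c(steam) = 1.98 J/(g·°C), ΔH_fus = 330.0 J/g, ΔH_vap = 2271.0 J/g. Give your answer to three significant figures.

q = 161 kJ

q1 (heat ice -25.2→0.0 °C): 51.4 × 2.12 × 25.2 = 2746 J
q2 (melt at 0 °C): 51.4 × 330.0 = 16962 J
q3 (heat water 0.0→100.0 °C): 51.4 × 4.17 × 100.0 = 21434 J
q4 (vaporize at 100 °C): 51.4 × 2271.0 = 116729 J
q5 (heat steam 100.0→131.4 °C): 51.4 × 1.98 × 31.4 = 3196 J
Total: 2746 + 16962 + 21434 + 116729 + 3196 = 161067 J = 161 kJ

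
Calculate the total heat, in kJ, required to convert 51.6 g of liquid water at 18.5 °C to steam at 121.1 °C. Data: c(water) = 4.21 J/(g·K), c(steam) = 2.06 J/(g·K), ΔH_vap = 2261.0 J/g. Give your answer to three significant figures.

q1 (heat water 18.5→100.0 °C): 51.6 × 4.21 × 81.5 = 17705 J
q2 (vaporize at 100 °C): 51.6 × 2261.0 = 116668 J
q3 (heat steam 100.0→121.1 °C): 51.6 × 2.06 × 21.1 = 2243 J
Total: 17705 + 116668 + 2243 = 136616 J = 137 kJ

q = 137 kJ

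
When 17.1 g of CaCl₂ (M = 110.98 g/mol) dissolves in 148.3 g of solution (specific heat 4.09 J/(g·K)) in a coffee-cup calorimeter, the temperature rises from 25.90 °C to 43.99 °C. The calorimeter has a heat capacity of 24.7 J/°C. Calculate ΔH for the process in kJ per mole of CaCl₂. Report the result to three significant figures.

|ΔT| = |43.99 − 25.90| = 18.09 °C
|q_surr| = (148.3 × 4.09 + 24.7) × 18.09 = 631.247 × 18.09 = 11420 J
n(CaCl₂) = 17.1 / 110.98 = 0.1541 mol
Temperature rose, so q_rxn = −|q_surr| = -11.42 kJ
ΔH = q_rxn / n = -74.11 kJ/mol

ΔH = -74.1 kJ/mol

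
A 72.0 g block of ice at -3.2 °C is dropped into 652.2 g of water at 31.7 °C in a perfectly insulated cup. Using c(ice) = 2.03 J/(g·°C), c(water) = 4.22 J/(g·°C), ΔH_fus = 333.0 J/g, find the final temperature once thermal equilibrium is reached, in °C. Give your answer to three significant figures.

Heat to bring ice to 0 °C and melt it: q₁ = 72.0×2.03×3.2 + 72.0×333.0 = 24444 J
Heat the water can supply cooling to 0 °C: 652.2×4.22×31.7 = 87247.4 J > q₁, so all ice melts.
Energy balance: 652.2×4.22×(31.7 − T) = 24444 + 72.0×4.22×(T − 0)
2752.284(31.7 − T) = 24444 + 303.84 T
87247.4 − 24444 = 3056.124 T
T = 62803.4 / 3056.124 = 20.55 °C

T_f = 20.6 °C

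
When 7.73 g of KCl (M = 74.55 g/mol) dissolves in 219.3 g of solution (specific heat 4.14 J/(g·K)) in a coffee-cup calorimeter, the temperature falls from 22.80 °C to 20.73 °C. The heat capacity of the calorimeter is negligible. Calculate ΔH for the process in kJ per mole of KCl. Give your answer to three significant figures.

ΔH = 18.1 kJ/mol

|ΔT| = |20.73 − 22.80| = 2.07 °C
|q_surr| = (219.3 × 4.14) × 2.07 = 907.902 × 2.07 = 1879 J
n(KCl) = 7.73 / 74.55 = 0.1037 mol
Temperature fell, so q_rxn = +|q_surr| = 1.879 kJ
ΔH = q_rxn / n = 18.12 kJ/mol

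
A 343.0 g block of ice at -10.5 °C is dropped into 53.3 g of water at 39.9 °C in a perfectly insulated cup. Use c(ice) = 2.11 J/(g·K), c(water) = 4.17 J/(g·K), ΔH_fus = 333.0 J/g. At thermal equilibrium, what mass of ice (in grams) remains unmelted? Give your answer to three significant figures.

Heat to warm all ice to 0 °C: 343.0×2.11×10.5 = 7599.2 J
Heat released by water cooling to 0 °C: 53.3×4.17×39.9 = 8868.2 J
8868.2 J < 7599.2 + 343.0×333.0 = 121818.2 J, so not all ice melts; final T = 0 °C.
Heat left for melting: 8868.2 − 7599.2 = 1269.0 J
Mass melted = 1269.0 / 333.0 = 3.811 g
Ice remaining = 343.0 − 3.811 = 339.189 g

m_ice remaining = 339 g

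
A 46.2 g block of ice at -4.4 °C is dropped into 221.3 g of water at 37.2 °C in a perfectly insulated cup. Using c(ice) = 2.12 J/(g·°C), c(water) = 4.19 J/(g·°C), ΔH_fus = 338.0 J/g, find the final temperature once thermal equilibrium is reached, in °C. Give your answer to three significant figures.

Heat to bring ice to 0 °C and melt it: q₁ = 46.2×2.12×4.4 + 46.2×338.0 = 16047 J
Heat the water can supply cooling to 0 °C: 221.3×4.19×37.2 = 34493.6 J > q₁, so all ice melts.
Energy balance: 221.3×4.19×(37.2 − T) = 16047 + 46.2×4.19×(T − 0)
927.247(37.2 − T) = 16047 + 193.578 T
34493.6 − 16047 = 1120.825 T
T = 18446.6 / 1120.825 = 16.46 °C

T_f = 16.5 °C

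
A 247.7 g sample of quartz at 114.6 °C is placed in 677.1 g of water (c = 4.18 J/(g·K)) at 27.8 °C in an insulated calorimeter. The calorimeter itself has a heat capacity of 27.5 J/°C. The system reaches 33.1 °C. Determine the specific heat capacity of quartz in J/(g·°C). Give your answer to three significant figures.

c = 0.750 J/(g·°C)

q_gained = (677.1 × 4.18 + 27.5) × (33.1 − 27.8) = 15150 J
q_lost = 247.7 × c × (114.6 − 33.1) = 20187.55 c
Set equal: c = 15150 / 20187.55 = 0.750 J/(g·°C)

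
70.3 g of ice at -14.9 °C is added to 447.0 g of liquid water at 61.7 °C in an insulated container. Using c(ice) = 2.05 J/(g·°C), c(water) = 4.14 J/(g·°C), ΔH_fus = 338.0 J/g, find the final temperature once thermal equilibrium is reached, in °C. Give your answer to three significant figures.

Heat to bring ice to 0 °C and melt it: q₁ = 70.3×2.05×14.9 + 70.3×338.0 = 25909 J
Heat the water can supply cooling to 0 °C: 447.0×4.14×61.7 = 114181 J > q₁, so all ice melts.
Energy balance: 447.0×4.14×(61.7 − T) = 25909 + 70.3×4.14×(T − 0)
1850.58(61.7 − T) = 25909 + 291.042 T
114181 − 25909 = 2141.622 T
T = 88272 / 2141.622 = 41.22 °C

T_f = 41.2 °C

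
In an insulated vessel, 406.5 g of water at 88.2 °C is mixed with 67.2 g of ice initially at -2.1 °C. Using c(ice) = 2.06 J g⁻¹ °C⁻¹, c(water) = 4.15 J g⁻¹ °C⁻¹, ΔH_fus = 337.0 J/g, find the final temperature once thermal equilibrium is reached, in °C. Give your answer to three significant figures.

T_f = 64.0 °C

Heat to bring ice to 0 °C and melt it: q₁ = 67.2×2.06×2.1 + 67.2×337.0 = 22937 J
Heat the water can supply cooling to 0 °C: 406.5×4.15×88.2 = 148791 J > q₁, so all ice melts.
Energy balance: 406.5×4.15×(88.2 − T) = 22937 + 67.2×4.15×(T − 0)
1686.975(88.2 − T) = 22937 + 278.88 T
148791 − 22937 = 1965.855 T
T = 125854 / 1965.855 = 64.02 °C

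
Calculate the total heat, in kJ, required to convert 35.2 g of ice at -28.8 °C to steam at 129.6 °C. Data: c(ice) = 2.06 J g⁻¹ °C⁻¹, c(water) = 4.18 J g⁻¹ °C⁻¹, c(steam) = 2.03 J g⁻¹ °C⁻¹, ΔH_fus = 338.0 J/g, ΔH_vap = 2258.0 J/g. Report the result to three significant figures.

q1 (heat ice -28.8→0.0 °C): 35.2 × 2.06 × 28.8 = 2088 J
q2 (melt at 0 °C): 35.2 × 338.0 = 11898 J
q3 (heat water 0.0→100.0 °C): 35.2 × 4.18 × 100.0 = 14714 J
q4 (vaporize at 100 °C): 35.2 × 2258.0 = 79482 J
q5 (heat steam 100.0→129.6 °C): 35.2 × 2.03 × 29.6 = 2115 J
Total: 2088 + 11898 + 14714 + 79482 + 2115 = 110297 J = 110 kJ

q = 110 kJ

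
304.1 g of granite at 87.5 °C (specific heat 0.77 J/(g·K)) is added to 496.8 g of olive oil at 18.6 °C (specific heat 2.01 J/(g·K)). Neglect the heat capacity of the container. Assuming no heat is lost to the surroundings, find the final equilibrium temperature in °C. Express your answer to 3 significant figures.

Heat lost by granite = heat gained by olive oil.
(304.1)(0.77)(87.5 − T) = (496.8)(2.01)(T − 18.6)
234.157 (87.5 − T) = 998.568 (T − 18.6)
20489 − 234.157 T = 998.568 T − 18573
39062 = 1232.725 T
T = 31.69 °C

T_f = 31.7 °C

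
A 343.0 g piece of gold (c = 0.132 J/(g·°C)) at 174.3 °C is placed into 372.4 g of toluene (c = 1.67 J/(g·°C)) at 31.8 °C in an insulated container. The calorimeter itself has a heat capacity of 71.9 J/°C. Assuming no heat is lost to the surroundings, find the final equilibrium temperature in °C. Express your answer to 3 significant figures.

T_f = 40.5 °C

Heat lost by gold = heat gained by toluene + calorimeter.
(343.0)(0.132)(174.3 − T) = [(372.4)(1.67) + 71.9](T − 31.8)
45.276 (174.3 − T) = 693.808 (T − 31.8)
7891.6 − 45.276 T = 693.808 T − 22063
29954.6 = 739.084 T
T = 40.53 °C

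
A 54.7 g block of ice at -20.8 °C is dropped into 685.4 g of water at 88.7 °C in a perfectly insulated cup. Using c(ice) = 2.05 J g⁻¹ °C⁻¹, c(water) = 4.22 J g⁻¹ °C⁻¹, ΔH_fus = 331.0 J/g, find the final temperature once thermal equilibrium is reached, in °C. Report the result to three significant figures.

Heat to bring ice to 0 °C and melt it: q₁ = 54.7×2.05×20.8 + 54.7×331.0 = 20438 J
Heat the water can supply cooling to 0 °C: 685.4×4.22×88.7 = 256555 J > q₁, so all ice melts.
Energy balance: 685.4×4.22×(88.7 − T) = 20438 + 54.7×4.22×(T − 0)
2892.388(88.7 − T) = 20438 + 230.834 T
256555 − 20438 = 3123.222 T
T = 236117 / 3123.222 = 75.60 °C

T_f = 75.6 °C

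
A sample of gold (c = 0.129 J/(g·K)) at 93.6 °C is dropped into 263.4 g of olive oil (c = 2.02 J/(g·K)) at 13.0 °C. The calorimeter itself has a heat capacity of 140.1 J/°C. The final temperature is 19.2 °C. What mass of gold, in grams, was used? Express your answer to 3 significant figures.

m = 434 g

q_gained = (263.4 × 2.02 + 140.1) × (19.2 − 13.0) = 4167 J
q_lost = m × 0.129 × (93.6 − 19.2) = 9.5976 m
m = 4167 / 9.5976 = 434 g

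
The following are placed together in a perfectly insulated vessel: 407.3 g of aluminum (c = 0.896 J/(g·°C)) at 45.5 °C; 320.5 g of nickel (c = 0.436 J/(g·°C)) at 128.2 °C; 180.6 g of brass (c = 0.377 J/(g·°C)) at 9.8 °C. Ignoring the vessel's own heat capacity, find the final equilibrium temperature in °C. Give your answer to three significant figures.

T_f = 61.4 °C

Σ mᵢcᵢ(T − Tᵢ) = 0  ⇒  T = Σ mᵢcᵢTᵢ / Σ mᵢcᵢ
Σ mᵢcᵢ = 407.3×0.896 + 320.5×0.436 + 180.6×0.377 = 572.7650
Σ mᵢcᵢTᵢ = 364.9408×45.5 + 139.738×128.2 + 68.0862×9.8 = 35186
T = 35186 / 572.7650 = 61.43 °C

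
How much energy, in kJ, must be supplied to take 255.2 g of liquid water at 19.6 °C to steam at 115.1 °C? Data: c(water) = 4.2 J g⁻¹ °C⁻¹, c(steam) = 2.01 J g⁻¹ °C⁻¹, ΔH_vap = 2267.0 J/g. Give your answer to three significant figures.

q = 672 kJ

q1 (heat water 19.6→100.0 °C): 255.2 × 4.2 × 80.4 = 86176 J
q2 (vaporize at 100 °C): 255.2 × 2267.0 = 578538 J
q3 (heat steam 100.0→115.1 °C): 255.2 × 2.01 × 15.1 = 7746 J
Total: 86176 + 578538 + 7746 = 672460 J = 672 kJ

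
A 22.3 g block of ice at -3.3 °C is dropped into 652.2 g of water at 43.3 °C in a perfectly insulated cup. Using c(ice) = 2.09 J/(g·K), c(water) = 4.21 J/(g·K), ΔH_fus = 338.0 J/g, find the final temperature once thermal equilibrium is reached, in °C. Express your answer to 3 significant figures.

T_f = 39.2 °C

Heat to bring ice to 0 °C and melt it: q₁ = 22.3×2.09×3.3 + 22.3×338.0 = 7691.2 J
Heat the water can supply cooling to 0 °C: 652.2×4.21×43.3 = 118891 J > q₁, so all ice melts.
Energy balance: 652.2×4.21×(43.3 − T) = 7691.2 + 22.3×4.21×(T − 0)
2745.762(43.3 − T) = 7691.2 + 93.883 T
118891 − 7691.2 = 2839.645 T
T = 111199.8 / 2839.645 = 39.16 °C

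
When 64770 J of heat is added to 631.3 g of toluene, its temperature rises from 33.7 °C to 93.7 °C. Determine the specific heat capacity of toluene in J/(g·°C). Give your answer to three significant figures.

c = q / (m ΔT) = 64770 / (631.3 × 60.0)
c = 64770 / 37878 = 1.71 J/(g·°C)

c = 1.71 J/(g·°C)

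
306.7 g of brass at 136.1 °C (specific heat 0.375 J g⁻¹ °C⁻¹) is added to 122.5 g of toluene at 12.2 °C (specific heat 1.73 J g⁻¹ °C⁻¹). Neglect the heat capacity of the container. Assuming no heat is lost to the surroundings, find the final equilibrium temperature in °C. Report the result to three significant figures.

Heat lost by brass = heat gained by toluene.
(306.7)(0.375)(136.1 − T) = (122.5)(1.73)(T − 12.2)
115.0125 (136.1 − T) = 211.925 (T − 12.2)
15653 − 115.0125 T = 211.925 T − 2585.5
18238.5 = 326.9375 T
T = 55.79 °C

T_f = 55.8 °C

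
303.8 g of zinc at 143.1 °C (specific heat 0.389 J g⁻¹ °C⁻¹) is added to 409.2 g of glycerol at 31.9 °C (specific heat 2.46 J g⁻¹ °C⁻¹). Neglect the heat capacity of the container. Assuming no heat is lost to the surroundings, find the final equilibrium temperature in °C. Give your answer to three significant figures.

Heat lost by zinc = heat gained by glycerol.
(303.8)(0.389)(143.1 − T) = (409.2)(2.46)(T − 31.9)
118.1782 (143.1 − T) = 1006.632 (T − 31.9)
16911 − 118.1782 T = 1006.632 T − 32112
49023 = 1124.8102 T
T = 43.58 °C

T_f = 43.6 °C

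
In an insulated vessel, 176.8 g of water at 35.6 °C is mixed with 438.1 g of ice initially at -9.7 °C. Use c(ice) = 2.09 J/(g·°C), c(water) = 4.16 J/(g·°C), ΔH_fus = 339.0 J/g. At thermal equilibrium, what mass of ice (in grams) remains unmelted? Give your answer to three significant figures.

m_ice remaining = 387 g

Heat to warm all ice to 0 °C: 438.1×2.09×9.7 = 8881.6 J
Heat released by water cooling to 0 °C: 176.8×4.16×35.6 = 26183 J
26183 J < 8881.6 + 438.1×339.0 = 157397.5 J, so not all ice melts; final T = 0 °C.
Heat left for melting: 26183 − 8881.6 = 17301.4 J
Mass melted = 17301.4 / 339.0 = 51.04 g
Ice remaining = 438.1 − 51.04 = 387.06 g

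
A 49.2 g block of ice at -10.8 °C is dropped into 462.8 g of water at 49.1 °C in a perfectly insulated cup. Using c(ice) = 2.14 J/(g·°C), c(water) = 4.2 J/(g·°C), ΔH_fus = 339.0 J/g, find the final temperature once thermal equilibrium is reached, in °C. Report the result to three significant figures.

T_f = 36.1 °C

Heat to bring ice to 0 °C and melt it: q₁ = 49.2×2.14×10.8 + 49.2×339.0 = 17816 J
Heat the water can supply cooling to 0 °C: 462.8×4.2×49.1 = 95438.6 J > q₁, so all ice melts.
Energy balance: 462.8×4.2×(49.1 − T) = 17816 + 49.2×4.2×(T − 0)
1943.76(49.1 − T) = 17816 + 206.64 T
95438.6 − 17816 = 2150.40 T
T = 77622.6 / 2150.40 = 36.10 °C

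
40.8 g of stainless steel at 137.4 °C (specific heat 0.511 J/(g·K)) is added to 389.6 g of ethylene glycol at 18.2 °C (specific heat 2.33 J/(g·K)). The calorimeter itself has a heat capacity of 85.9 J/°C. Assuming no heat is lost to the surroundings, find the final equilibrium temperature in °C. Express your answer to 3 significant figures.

T_f = 20.6 °C

Heat lost by stainless steel = heat gained by ethylene glycol + calorimeter.
(40.8)(0.511)(137.4 − T) = [(389.6)(2.33) + 85.9](T − 18.2)
20.8488 (137.4 − T) = 993.668 (T − 18.2)
2864.6 − 20.8488 T = 993.668 T − 18085
20949.6 = 1014.5168 T
T = 20.6498 °C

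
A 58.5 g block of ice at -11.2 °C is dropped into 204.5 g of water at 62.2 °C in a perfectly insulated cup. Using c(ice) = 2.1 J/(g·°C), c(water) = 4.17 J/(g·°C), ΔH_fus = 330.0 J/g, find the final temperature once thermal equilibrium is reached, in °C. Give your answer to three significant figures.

Heat to bring ice to 0 °C and melt it: q₁ = 58.5×2.1×11.2 + 58.5×330.0 = 20681 J
Heat the water can supply cooling to 0 °C: 204.5×4.17×62.2 = 53042.0 J > q₁, so all ice melts.
Energy balance: 204.5×4.17×(62.2 − T) = 20681 + 58.5×4.17×(T − 0)
852.765(62.2 − T) = 20681 + 243.945 T
53042.0 − 20681 = 1096.710 T
T = 32361.0 / 1096.710 = 29.51 °C

T_f = 29.5 °C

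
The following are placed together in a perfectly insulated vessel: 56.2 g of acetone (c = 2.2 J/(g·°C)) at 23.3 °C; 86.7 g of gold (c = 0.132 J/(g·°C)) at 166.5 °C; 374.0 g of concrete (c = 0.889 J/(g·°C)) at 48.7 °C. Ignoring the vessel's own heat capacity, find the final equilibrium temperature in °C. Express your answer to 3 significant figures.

Σ mᵢcᵢ(T − Tᵢ) = 0  ⇒  T = Σ mᵢcᵢTᵢ / Σ mᵢcᵢ
Σ mᵢcᵢ = 56.2×2.2 + 86.7×0.132 + 374.0×0.889 = 467.5704
Σ mᵢcᵢTᵢ = 123.64×23.3 + 11.4444×166.5 + 332.486×48.7 = 20978
T = 20978 / 467.5704 = 44.87 °C

T_f = 44.9 °C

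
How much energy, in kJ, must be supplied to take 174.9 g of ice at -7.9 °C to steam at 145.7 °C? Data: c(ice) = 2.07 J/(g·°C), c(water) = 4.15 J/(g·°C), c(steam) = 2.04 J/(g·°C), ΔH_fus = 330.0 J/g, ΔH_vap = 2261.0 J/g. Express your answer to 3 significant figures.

q = 545 kJ

q1 (heat ice -7.9→0.0 °C): 174.9 × 2.07 × 7.9 = 2860 J
q2 (melt at 0 °C): 174.9 × 330.0 = 57717 J
q3 (heat water 0.0→100.0 °C): 174.9 × 4.15 × 100.0 = 72584 J
q4 (vaporize at 100 °C): 174.9 × 2261.0 = 395449 J
q5 (heat steam 100.0→145.7 °C): 174.9 × 2.04 × 45.7 = 16306 J
Total: 2860 + 57717 + 72584 + 395449 + 16306 = 544916 J = 545 kJ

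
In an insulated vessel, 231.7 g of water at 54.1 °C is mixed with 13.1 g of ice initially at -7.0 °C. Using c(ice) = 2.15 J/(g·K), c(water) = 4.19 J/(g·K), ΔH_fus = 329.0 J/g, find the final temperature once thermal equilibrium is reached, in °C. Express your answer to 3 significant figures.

T_f = 46.8 °C

Heat to bring ice to 0 °C and melt it: q₁ = 13.1×2.15×7.0 + 13.1×329.0 = 4507.1 J
Heat the water can supply cooling to 0 °C: 231.7×4.19×54.1 = 52521.5 J > q₁, so all ice melts.
Energy balance: 231.7×4.19×(54.1 − T) = 4507.1 + 13.1×4.19×(T − 0)
970.823(54.1 − T) = 4507.1 + 54.889 T
52521.5 − 4507.1 = 1025.712 T
T = 48014.4 / 1025.712 = 46.81 °C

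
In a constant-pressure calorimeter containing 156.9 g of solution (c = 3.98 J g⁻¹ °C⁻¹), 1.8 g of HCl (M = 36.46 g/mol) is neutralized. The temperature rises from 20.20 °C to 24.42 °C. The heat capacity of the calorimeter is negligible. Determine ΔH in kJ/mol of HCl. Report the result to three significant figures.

|ΔT| = |24.42 − 20.20| = 4.22 °C
|q_surr| = (156.9 × 3.98) × 4.22 = 624.462 × 4.22 = 2635 J
n(HCl) = 1.8 / 36.46 = 0.04937 mol
Temperature rose, so q_rxn = −|q_surr| = -2.635 kJ
ΔH = q_rxn / n = -53.37 kJ/mol

ΔH = -53.4 kJ/mol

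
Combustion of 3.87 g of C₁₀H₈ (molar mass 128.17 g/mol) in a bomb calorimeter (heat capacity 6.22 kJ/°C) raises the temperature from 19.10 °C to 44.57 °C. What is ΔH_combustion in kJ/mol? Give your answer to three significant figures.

ΔT = 44.57 − 19.10 = 25.47 °C
q_cal = C_cal × ΔT = 6.22 × 25.47 = 158.4234 kJ
n = 3.87 / 128.17 = 0.03019 mol
q_rxn = −q_cal = -158.4234 kJ
ΔH = -158.4234 / 0.03019 = -5248 kJ/mol

ΔH = -5250 kJ/mol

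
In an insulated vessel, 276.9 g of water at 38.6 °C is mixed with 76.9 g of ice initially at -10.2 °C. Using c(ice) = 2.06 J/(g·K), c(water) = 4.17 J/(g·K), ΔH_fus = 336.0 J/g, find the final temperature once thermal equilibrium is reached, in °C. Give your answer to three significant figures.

Heat to bring ice to 0 °C and melt it: q₁ = 76.9×2.06×10.2 + 76.9×336.0 = 27454 J
Heat the water can supply cooling to 0 °C: 276.9×4.17×38.6 = 44570.4 J > q₁, so all ice melts.
Energy balance: 276.9×4.17×(38.6 − T) = 27454 + 76.9×4.17×(T − 0)
1154.673(38.6 − T) = 27454 + 320.673 T
44570.4 − 27454 = 1475.346 T
T = 17116.4 / 1475.346 = 11.60 °C

T_f = 11.6 °C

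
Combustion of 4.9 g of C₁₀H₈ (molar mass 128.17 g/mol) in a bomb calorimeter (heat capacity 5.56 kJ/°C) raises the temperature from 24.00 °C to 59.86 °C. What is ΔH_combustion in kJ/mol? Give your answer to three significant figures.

ΔT = 59.86 − 24.00 = 35.86 °C
q_cal = C_cal × ΔT = 5.56 × 35.86 = 199.3816 kJ
n = 4.9 / 128.17 = 0.03823 mol
q_rxn = −q_cal = -199.3816 kJ
ΔH = -199.3816 / 0.03823 = -5215 kJ/mol

ΔH = -5220 kJ/mol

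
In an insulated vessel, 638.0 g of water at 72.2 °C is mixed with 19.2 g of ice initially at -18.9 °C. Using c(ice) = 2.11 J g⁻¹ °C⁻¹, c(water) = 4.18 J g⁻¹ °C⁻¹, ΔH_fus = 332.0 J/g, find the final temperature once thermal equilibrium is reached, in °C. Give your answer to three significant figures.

T_f = 67.5 °C

Heat to bring ice to 0 °C and melt it: q₁ = 19.2×2.11×18.9 + 19.2×332.0 = 7140.1 J
Heat the water can supply cooling to 0 °C: 638.0×4.18×72.2 = 192546 J > q₁, so all ice melts.
Energy balance: 638.0×4.18×(72.2 − T) = 7140.1 + 19.2×4.18×(T − 0)
2666.84(72.2 − T) = 7140.1 + 80.256 T
192546 − 7140.1 = 2747.096 T
T = 185405.9 / 2747.096 = 67.49 °C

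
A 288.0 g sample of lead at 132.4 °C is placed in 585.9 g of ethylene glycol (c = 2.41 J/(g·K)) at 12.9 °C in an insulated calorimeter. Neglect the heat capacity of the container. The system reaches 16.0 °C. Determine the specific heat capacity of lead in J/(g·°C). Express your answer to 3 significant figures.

q_gained = (585.9 × 2.41) × (16.0 − 12.9) = 4377 J
q_lost = 288.0 × c × (132.4 − 16.0) = 33523.2 c
Set equal: c = 4377 / 33523.2 = 0.131 J/(g·°C)

c = 0.131 J/(g·°C)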